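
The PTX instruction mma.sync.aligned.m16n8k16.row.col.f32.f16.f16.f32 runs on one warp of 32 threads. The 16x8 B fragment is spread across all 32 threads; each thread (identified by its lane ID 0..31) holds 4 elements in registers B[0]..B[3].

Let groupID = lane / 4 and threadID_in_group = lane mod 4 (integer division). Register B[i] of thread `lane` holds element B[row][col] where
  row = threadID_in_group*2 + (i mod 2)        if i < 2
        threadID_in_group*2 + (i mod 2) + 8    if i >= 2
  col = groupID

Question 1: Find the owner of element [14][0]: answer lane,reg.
c: 0->gid=0  r: 14->r8=1,tid=3,i&1=0
L=0*4+3=3  i=1*2+0=2

3,2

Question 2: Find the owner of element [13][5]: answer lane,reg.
c=5⇒gr=5  r=13⇒Rb=1,th=2,odd=1
L=5*4+2=22  i=1*2+1=3

22,3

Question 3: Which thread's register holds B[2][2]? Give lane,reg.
c: 2->gid=2  r: 2->r8=0,tid=1,i&1=0
L=2*4+1=9  i=0*2+0=0

9,0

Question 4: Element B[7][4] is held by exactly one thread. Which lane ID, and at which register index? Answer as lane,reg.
c=4->g=4  r=7->rb=0,t=3,b0=1
L=4*4+3=19  i=0*2+1=1

19,1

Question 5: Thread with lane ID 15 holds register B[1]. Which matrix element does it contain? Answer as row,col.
L=15->gid=15>>2=3, tid=15&3=3
[1]->row 3·2+1+0=7  col gid=3

7,3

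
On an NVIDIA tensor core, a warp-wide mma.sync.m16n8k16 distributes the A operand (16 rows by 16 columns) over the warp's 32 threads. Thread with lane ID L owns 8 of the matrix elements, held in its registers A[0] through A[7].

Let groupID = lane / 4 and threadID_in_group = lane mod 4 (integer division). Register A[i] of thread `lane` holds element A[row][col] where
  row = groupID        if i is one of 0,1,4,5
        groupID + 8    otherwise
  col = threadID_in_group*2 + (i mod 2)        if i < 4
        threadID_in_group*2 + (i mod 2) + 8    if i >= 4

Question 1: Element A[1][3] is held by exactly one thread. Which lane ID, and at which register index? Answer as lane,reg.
r=1⇒gr=1,Rb=0  c=3⇒Cb=0,th=1,odd=1
L=1*4+1=5  i=0*4+0*2+1=1

5,1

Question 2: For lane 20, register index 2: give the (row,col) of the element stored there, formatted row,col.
13,0

lane 20->20/4=5, 20 mod 4=0
i=2  r:5+8->13  c:2·0+0+0->0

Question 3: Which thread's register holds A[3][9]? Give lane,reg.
12,5

r: 3->gid=3,r8=0  c: 9->c8=1,tid=0,i&1=1
L=3*4+0=12  i=1*4+0*2+1=5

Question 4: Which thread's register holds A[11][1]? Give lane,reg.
r=11⇒gr=3,Rb=1  c=1⇒Cb=0,th=0,odd=1
L=3*4+0=12  i=0*4+1*2+1=3

12,3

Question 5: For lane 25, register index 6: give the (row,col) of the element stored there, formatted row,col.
lane 25: gr=6 (25/4), th=1 (25%4)
i=6: r=6+8=14, c=1*2+0+8=10

14,10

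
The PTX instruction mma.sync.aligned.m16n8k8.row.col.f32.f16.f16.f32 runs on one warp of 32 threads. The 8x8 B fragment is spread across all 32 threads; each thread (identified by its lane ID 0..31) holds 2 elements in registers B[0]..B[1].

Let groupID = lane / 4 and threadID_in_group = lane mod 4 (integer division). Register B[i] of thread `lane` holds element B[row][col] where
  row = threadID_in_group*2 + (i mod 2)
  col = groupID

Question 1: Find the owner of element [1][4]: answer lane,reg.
16,1

c=4->g=4  r=1->t=0,b0=1
L=4*4+0=16  i=1=1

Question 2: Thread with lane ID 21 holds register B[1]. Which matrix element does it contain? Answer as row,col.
3,5

21: gr=5,th=1
[1] (1*2+1,5) = (3,5)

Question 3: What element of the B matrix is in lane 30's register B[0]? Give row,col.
4,7

30: grp=7,tig=2
[0] (2*2+0,7) = (4,7)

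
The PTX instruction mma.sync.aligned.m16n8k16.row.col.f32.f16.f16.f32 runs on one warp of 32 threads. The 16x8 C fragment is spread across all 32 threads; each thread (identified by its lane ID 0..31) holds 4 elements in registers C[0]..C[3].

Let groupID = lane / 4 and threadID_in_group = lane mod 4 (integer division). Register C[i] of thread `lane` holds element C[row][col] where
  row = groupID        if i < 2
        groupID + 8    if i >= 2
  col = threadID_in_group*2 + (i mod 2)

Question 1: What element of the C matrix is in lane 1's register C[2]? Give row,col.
8,2

lane 1->1/4=0, 1 mod 4=1
i=2  r:0+8->8  c:2·1+0->2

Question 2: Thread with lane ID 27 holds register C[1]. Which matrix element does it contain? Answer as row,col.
6,7

27: grp=6,tig=3
[1] (6+0,3*2+1) = (6,7)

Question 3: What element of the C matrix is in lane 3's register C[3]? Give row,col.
8,7

3: gid=0,tid=3
[3] (0+8,3*2+1) = (8,7)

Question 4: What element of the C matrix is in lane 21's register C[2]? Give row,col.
L=21->g=21>>2=5, t=21&3=1
[2]->row 5+8=13  col 1·2+0=2

13,2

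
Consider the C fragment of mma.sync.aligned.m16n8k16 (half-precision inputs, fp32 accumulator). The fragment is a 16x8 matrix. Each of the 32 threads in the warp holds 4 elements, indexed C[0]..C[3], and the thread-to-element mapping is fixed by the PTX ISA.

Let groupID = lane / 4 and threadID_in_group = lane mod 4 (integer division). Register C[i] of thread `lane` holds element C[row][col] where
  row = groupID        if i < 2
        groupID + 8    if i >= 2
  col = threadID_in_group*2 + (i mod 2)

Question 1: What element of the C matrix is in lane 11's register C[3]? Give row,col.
lane 11: gr=2 (11/4), th=3 (11%4)
i=3: r=2+8=10, c=3*2+1=7

10,7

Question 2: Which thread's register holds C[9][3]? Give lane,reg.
5,3

r:9=>grp=1,rB=1  c:3=>tig=1,lo=1
L=1*4+1=5  i=1*2+1=3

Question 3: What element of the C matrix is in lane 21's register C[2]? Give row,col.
lane 21: grp=5 (21/4), tig=1 (21%4)
i=2: r=5+8=13, c=1*2+0=2

13,2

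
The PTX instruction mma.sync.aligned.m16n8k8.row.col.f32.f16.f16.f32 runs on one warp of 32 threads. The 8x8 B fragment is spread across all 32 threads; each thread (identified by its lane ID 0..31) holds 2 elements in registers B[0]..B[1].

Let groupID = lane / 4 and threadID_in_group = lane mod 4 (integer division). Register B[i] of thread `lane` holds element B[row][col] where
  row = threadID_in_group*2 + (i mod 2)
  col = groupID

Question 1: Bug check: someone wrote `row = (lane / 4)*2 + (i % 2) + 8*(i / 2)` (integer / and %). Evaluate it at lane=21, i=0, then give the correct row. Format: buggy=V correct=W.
buggy=10 correct=2

`(lane / 4)*2 + (i % 2) + 8*(i / 2)`[21,0]⇒10
lane 21⇒21/4=5, 21 mod 4=1
i=0  r:2·1+0⇒2  c:5
row: 10 vs 2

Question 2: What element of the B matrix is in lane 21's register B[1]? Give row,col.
L=21->gid=21>>2=5, tid=21&3=1
[1]->row 1·2+1=3  col gid=5

3,5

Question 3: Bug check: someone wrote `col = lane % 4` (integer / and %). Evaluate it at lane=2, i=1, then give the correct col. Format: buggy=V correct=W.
`lane % 4`[2,1]->2
lane 2: gid=0 (2/4), tid=2 (2%4)
i=1: r=2*2+1=5, c=gid=0
col: 2 vs 0

buggy=2 correct=0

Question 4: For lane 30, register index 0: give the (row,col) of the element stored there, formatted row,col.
L=30⇒gr=30>>2=7, th=30&3=2
[0]⇒row 2·2+0=4  col gr=7

4,7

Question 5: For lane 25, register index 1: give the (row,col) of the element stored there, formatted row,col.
lane 25: grp=6 (25/4), tig=1 (25%4)
i=1: r=1*2+1=3, c=grp=6

3,6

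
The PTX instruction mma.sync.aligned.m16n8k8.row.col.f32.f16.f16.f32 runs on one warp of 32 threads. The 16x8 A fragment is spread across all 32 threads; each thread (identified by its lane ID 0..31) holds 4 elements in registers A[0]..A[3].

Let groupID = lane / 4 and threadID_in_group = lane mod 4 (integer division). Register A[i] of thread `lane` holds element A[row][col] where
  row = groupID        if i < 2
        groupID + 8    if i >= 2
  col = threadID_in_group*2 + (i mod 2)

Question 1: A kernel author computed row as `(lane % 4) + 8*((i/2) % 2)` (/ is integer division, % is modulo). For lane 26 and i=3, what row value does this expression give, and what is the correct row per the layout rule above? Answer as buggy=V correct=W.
`(lane % 4) + 8*((i/2) % 2)`[26,3]→10
L=26→G=26>>2=6, T=26&3=2
[3]→row 6+8=14  col 2·2+1=5
row: 10 vs 14

buggy=10 correct=14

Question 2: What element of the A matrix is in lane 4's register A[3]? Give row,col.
4: G=1,T=0
[3] (1+8,0*2+1) = (9,1)

9,1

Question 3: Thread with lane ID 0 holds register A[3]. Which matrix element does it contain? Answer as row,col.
8,1

0: grp=0,tig=0
[3] (0+8,0*2+1) = (8,1)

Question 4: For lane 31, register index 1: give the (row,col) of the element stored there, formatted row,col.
L=31->gid=31>>2=7, tid=31&3=3
[1]->row 7+0=7  col 3·2+1=7

7,7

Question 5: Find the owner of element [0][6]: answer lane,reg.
3,0

r: 0->gid=0,r8=0  c: 6->tid=3,i&1=0
L=0*4+3=3  i=0*2+0=0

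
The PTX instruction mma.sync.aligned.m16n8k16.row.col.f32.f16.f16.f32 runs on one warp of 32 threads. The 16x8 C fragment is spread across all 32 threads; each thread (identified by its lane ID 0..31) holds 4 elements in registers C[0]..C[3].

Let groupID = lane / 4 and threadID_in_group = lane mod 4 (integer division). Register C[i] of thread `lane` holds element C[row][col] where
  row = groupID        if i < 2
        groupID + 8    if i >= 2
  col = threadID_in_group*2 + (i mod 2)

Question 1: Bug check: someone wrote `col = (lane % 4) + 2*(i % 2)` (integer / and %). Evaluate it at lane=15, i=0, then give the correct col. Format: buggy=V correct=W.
buggy=3 correct=6

`(lane % 4) + 2*(i % 2)`[15,0]=>3
15: grp=3,tig=3
[0] (3+0,3*2+0) = (3,6)
col: 3 vs 6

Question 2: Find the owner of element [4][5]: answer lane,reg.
18,1

r: 4->gid=4,r8=0  c: 5->tid=2,i&1=1
L=4*4+2=18  i=0*2+1=1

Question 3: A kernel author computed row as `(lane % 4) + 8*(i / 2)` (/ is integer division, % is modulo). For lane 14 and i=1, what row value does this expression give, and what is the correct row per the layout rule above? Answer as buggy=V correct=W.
`(lane % 4) + 8*(i / 2)`[14,1]->2
14: gid=3,tid=2
[1] (3+0,2*2+1) = (3,5)
row: 2 vs 3

buggy=2 correct=3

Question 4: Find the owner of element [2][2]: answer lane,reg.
9,0

r: 2->gid=2,r8=0  c: 2->tid=1,i&1=0
L=2*4+1=9  i=0*2+0=0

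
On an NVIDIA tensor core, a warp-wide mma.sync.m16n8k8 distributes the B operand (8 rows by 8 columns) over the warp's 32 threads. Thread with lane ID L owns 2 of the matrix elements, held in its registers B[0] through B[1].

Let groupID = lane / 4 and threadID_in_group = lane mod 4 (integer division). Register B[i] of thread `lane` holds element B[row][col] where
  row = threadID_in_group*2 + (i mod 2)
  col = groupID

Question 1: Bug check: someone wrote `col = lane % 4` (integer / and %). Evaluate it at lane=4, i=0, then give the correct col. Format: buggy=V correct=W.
buggy=0 correct=1

`lane % 4`[4,0]→0
L=4→G=4>>2=1, T=4&3=0
[0]→row 0·2+0=0  col G=1
col: 0 vs 1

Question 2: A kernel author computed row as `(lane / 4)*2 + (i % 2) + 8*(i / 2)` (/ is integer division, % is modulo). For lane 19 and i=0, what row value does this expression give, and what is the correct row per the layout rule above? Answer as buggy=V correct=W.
`(lane / 4)*2 + (i % 2) + 8*(i / 2)`[19,0]->8
lane 19: gid=4 (19/4), tid=3 (19%4)
i=0: r=3*2+0=6, c=gid=4
row: 8 vs 6

buggy=8 correct=6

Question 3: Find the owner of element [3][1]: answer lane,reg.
c=1⇒gr=1  r=3⇒th=1,odd=1
L=1*4+1=5  i=1=1

5,1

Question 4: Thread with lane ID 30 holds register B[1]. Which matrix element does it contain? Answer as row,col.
lane 30: g=7 (30/4), t=2 (30%4)
i=1: r=2*2+1=5, c=g=7

5,7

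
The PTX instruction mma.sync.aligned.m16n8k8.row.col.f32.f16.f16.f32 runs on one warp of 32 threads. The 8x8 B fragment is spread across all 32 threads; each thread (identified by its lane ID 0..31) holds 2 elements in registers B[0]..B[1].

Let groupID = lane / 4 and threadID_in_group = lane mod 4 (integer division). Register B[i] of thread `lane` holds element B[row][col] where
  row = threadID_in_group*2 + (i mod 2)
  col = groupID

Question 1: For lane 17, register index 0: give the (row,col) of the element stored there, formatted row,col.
lane 17: gr=4 (17/4), th=1 (17%4)
i=0: r=1*2+0=2, c=gr=4

2,4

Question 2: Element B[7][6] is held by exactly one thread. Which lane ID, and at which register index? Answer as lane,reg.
c=6→G=6  r=7→T=3,p=1
L=6*4+3=27  i=1=1

27,1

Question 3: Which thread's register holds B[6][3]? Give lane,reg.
15,0

c=3→G=3  r=6→T=3,p=0
L=3*4+3=15  i=0=0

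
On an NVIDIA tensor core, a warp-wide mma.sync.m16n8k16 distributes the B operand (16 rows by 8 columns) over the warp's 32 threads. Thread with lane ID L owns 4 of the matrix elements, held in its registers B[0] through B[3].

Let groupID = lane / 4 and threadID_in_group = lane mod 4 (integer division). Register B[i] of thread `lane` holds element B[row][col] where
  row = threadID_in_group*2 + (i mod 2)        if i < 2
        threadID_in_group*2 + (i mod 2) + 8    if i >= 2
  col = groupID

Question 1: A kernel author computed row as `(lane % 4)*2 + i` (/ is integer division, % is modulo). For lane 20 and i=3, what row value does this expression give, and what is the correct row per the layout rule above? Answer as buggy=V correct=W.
`(lane % 4)*2 + i`[20,3]⇒3
lane 20⇒20/4=5, 20 mod 4=0
i=3  r:2·0+1+8⇒9  c:5
row: 3 vs 9

buggy=3 correct=9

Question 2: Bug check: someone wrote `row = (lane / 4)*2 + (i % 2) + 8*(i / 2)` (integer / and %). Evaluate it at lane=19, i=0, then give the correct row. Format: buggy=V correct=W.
buggy=8 correct=6

`(lane / 4)*2 + (i % 2) + 8*(i / 2)`[19,0]->8
lane 19: gid=4 (19/4), tid=3 (19%4)
i=0: r=3*2+0+0=6, c=gid=4
row: 8 vs 6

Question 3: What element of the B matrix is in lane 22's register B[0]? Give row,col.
L=22⇒gr=22>>2=5, th=22&3=2
[0]⇒row 2·2+0+0=4  col gr=5

4,5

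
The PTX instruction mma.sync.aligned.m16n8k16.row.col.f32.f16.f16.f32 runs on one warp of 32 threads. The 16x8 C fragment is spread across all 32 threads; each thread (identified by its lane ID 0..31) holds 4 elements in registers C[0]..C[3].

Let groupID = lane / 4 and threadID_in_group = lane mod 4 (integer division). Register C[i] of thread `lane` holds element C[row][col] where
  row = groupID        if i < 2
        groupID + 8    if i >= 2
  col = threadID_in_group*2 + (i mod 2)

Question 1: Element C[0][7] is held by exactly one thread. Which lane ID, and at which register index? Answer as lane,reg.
r=0⇒gr=0,Rb=0  c=7⇒th=3,odd=1
L=0*4+3=3  i=0*2+1=1

3,1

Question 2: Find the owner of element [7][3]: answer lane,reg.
29,1

r=7→G=7,rhi=0  c=3→T=1,p=1
L=7*4+1=29  i=0*2+1=1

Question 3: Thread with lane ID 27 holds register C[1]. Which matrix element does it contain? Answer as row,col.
6,7

27: grp=6,tig=3
[1] (6+0,3*2+1) = (6,7)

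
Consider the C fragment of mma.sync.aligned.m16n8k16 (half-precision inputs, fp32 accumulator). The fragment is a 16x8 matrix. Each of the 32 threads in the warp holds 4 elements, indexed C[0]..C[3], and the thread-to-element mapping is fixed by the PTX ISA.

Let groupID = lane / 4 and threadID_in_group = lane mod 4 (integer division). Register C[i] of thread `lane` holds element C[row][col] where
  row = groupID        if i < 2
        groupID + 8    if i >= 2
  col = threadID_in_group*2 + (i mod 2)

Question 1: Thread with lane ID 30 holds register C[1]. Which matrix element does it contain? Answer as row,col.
7,5

lane 30: gr=7 (30/4), th=2 (30%4)
i=1: r=7+0=7, c=2*2+1=5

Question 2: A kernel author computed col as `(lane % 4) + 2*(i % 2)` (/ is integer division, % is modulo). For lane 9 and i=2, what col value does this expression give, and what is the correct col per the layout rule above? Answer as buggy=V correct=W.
`(lane % 4) + 2*(i % 2)`[9,2]⇒1
L=9⇒gr=9>>2=2, th=9&3=1
[2]⇒row 2+8=10  col 1·2+0=2
col: 1 vs 2

buggy=1 correct=2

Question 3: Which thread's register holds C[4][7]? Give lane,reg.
19,1

r: 4->gid=4,r8=0  c: 7->tid=3,i&1=1
L=4*4+3=19  i=0*2+1=1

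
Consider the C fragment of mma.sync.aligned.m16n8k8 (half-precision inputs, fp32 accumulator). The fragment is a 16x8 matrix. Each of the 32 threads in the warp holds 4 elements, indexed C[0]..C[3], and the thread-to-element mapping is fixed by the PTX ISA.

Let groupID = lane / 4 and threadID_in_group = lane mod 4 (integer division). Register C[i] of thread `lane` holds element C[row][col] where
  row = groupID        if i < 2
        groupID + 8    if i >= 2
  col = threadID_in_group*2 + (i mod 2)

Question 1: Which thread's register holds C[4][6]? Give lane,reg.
r=4⇒gr=4,Rb=0  c=6⇒th=3,odd=0
L=4*4+3=19  i=0*2+0=0

19,0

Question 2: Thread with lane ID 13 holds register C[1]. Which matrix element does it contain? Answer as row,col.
13: G=3,T=1
[1] (3+0,1*2+1) = (3,3)

3,3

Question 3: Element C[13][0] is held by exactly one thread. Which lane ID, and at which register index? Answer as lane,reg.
20,2

r=13→G=5,rhi=1  c=0→T=0,p=0
L=5*4+0=20  i=1*2+0=2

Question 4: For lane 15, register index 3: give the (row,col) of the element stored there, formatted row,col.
15: gid=3,tid=3
[3] (3+8,3*2+1) = (11,7)

11,7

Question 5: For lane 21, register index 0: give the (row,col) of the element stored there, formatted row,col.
5,2

21: g=5,t=1
[0] (5+0,1*2+0) = (5,2)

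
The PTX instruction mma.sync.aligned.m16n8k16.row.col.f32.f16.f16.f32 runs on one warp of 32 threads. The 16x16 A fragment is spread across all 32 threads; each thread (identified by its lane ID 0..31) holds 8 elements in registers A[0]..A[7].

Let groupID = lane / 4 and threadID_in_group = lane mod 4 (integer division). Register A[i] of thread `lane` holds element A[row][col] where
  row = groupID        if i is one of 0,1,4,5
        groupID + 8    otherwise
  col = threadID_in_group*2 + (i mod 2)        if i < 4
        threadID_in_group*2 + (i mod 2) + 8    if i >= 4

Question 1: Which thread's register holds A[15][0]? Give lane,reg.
r=15->g=7,rb=1  c=0->cb=0,t=0,b0=0
L=7*4+0=28  i=0*4+1*2+0=2

28,2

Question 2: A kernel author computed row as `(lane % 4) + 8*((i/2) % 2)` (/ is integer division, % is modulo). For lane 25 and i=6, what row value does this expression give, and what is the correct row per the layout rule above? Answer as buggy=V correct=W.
`(lane % 4) + 8*((i/2) % 2)`[25,6]⇒9
L=25⇒gr=25>>2=6, th=25&3=1
[6]⇒row 6+8=14  col 1·2+0+8=10
row: 9 vs 14

buggy=9 correct=14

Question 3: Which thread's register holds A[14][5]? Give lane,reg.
26,3

r=14->g=6,rb=1  c=5->cb=0,t=2,b0=1
L=6*4+2=26  i=0*4+1*2+1=3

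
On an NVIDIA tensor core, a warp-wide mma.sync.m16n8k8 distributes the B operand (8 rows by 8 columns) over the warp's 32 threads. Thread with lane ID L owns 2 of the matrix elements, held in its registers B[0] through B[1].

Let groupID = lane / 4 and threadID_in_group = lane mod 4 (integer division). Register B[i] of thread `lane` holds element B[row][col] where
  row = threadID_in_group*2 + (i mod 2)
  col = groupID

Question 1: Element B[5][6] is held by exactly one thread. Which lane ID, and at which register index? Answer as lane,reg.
c: 6->gid=6  r: 5->tid=2,i&1=1
L=6*4+2=26  i=1=1

26,1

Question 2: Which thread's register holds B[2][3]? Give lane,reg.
13,0

c=3→G=3  r=2→T=1,p=0
L=3*4+1=13  i=0=0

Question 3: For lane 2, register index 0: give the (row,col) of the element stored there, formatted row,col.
4,0

2: g=0,t=2
[0] (2*2+0,0) = (4,0)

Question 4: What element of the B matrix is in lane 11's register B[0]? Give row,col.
6,2

lane 11->11/4=2, 11 mod 4=3
i=0  r:2·3+0->6  c:2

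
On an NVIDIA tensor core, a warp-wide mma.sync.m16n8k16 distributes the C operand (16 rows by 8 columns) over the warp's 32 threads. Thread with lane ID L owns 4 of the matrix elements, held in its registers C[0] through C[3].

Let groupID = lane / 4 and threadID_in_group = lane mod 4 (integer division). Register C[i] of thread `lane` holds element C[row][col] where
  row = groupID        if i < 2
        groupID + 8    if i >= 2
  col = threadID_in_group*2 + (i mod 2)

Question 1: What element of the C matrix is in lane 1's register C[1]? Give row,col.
0,3

1: gid=0,tid=1
[1] (0+0,1*2+1) = (0,3)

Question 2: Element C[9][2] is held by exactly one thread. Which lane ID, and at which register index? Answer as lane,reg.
r=9⇒gr=1,Rb=1  c=2⇒th=1,odd=0
L=1*4+1=5  i=1*2+0=2

5,2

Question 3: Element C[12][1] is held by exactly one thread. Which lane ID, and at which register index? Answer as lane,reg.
r:12=>grp=4,rB=1  c:1=>tig=0,lo=1
L=4*4+0=16  i=1*2+1=3

16,3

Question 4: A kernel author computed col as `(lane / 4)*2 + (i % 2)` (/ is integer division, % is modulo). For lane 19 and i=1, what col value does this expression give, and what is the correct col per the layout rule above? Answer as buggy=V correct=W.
`(lane / 4)*2 + (i % 2)`[19,1]⇒9
L=19⇒gr=19>>2=4, th=19&3=3
[1]⇒row 4+0=4  col 3·2+1=7
col: 9 vs 7

buggy=9 correct=7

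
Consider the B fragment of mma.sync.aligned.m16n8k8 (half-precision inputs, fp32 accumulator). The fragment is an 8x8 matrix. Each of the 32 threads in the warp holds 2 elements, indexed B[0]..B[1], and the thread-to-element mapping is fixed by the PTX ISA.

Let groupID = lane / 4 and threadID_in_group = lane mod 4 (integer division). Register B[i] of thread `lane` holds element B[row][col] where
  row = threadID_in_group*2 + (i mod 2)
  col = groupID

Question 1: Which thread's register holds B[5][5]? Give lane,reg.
22,1

c=5→G=5  r=5→T=2,p=1
L=5*4+2=22  i=1=1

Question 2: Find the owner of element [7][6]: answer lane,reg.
27,1

c=6→G=6  r=7→T=3,p=1
L=6*4+3=27  i=1=1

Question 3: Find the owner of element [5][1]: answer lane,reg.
c:1=>grp=1  r:5=>tig=2,lo=1
L=1*4+2=6  i=1=1

6,1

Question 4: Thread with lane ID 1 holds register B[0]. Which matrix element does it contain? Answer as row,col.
2,0

L=1→G=1>>2=0, T=1&3=1
[0]→row 1·2+0=2  col G=0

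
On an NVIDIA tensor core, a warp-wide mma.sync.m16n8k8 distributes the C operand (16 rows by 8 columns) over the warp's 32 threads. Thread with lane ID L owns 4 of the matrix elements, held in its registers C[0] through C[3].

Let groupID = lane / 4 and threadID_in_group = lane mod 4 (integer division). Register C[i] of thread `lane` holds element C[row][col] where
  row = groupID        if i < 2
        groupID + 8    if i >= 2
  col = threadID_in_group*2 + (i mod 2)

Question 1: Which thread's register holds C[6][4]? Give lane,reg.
r: 6->gid=6,r8=0  c: 4->tid=2,i&1=0
L=6*4+2=26  i=0*2+0=0

26,0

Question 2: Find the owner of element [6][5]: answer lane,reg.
r=6→G=6,rhi=0  c=5→T=2,p=1
L=6*4+2=26  i=0*2+1=1

26,1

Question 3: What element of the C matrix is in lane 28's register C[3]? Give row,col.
L=28->gid=28>>2=7, tid=28&3=0
[3]->row 7+8=15  col 0·2+1=1

15,1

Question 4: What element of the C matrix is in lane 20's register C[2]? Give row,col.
13,0

lane 20: gr=5 (20/4), th=0 (20%4)
i=2: r=5+8=13, c=0*2+0=0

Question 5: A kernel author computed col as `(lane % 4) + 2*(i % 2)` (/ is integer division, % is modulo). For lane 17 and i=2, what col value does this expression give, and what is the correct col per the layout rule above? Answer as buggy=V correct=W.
buggy=1 correct=2

`(lane % 4) + 2*(i % 2)`[17,2]->1
17: g=4,t=1
[2] (4+8,1*2+0) = (12,2)
col: 1 vs 2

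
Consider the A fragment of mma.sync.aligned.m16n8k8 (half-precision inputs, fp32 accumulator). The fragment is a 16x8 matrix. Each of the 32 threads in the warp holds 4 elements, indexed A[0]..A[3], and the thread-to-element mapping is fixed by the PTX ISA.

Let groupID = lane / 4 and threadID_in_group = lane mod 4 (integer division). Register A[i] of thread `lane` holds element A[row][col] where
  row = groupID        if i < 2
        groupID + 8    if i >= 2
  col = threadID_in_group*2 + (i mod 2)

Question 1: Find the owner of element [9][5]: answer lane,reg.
r=9⇒gr=1,Rb=1  c=5⇒th=2,odd=1
L=1*4+2=6  i=1*2+1=3

6,3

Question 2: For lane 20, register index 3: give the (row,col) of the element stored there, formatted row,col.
13,1

lane 20⇒20/4=5, 20 mod 4=0
i=3  r:5+8⇒13  c:2·0+1⇒1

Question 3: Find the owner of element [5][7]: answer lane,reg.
23,1

r:5=>grp=5,rB=0  c:7=>tig=3,lo=1
L=5*4+3=23  i=0*2+1=1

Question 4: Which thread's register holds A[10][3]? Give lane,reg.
r=10→G=2,rhi=1  c=3→T=1,p=1
L=2*4+1=9  i=1*2+1=3

9,3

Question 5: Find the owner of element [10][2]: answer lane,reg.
9,2

r=10->g=2,rb=1  c=2->t=1,b0=0
L=2*4+1=9  i=1*2+0=2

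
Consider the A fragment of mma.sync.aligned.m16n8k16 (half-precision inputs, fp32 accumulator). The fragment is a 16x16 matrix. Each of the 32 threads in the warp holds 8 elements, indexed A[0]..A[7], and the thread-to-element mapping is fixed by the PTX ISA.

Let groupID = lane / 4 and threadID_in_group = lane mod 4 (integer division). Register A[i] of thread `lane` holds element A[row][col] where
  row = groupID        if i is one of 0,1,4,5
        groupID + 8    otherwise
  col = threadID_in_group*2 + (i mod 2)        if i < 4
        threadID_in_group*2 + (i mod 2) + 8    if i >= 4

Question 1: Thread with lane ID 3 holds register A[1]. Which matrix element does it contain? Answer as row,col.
L=3=>grp=3>>2=0, tig=3&3=3
[1]=>row 0+0=0  col 3·2+1+0=7

0,7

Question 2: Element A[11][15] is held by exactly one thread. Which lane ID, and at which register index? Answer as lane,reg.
15,7

r=11->g=3,rb=1  c=15->cb=1,t=3,b0=1
L=3*4+3=15  i=1*4+1*2+1=7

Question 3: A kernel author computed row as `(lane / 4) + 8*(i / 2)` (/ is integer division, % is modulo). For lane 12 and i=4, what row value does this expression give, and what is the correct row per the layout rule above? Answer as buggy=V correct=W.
`(lane / 4) + 8*(i / 2)`[12,4]->19
lane 12->12/4=3, 12 mod 4=0
i=4  r:3+0->3  c:2·0+0+8->8
row: 19 vs 3

buggy=19 correct=3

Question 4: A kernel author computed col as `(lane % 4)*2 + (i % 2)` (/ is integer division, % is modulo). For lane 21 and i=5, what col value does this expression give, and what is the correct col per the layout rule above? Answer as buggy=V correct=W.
`(lane % 4)*2 + (i % 2)`[21,5]→3
lane 21→21/4=5, 21 mod 4=1
i=5  r:5+0→5  c:2·1+1+8→11
col: 3 vs 11

buggy=3 correct=11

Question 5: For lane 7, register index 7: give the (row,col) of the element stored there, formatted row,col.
9,15

lane 7->7/4=1, 7 mod 4=3
i=7  r:1+8->9  c:2·3+1+8->15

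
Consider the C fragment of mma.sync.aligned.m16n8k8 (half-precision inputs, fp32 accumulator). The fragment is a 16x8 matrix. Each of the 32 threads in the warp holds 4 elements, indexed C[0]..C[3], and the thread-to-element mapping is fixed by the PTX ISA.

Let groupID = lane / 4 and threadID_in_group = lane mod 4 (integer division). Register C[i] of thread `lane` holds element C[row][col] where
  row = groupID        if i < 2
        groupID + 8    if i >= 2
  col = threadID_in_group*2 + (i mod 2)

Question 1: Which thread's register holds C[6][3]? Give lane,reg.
r:6=>grp=6,rB=0  c:3=>tig=1,lo=1
L=6*4+1=25  i=0*2+1=1

25,1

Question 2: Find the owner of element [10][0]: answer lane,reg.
8,2

r=10→G=2,rhi=1  c=0→T=0,p=0
L=2*4+0=8  i=1*2+0=2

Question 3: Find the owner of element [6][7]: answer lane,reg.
27,1

r=6->g=6,rb=0  c=7->t=3,b0=1
L=6*4+3=27  i=0*2+1=1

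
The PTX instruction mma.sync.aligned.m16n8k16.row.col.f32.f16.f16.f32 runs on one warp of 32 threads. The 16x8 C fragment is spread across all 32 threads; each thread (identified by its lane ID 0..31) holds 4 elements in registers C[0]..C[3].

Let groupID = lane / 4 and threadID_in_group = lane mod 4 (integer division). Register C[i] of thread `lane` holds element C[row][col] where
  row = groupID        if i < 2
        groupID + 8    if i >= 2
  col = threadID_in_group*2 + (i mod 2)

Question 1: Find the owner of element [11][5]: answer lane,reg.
14,3

r:11=>grp=3,rB=1  c:5=>tig=2,lo=1
L=3*4+2=14  i=1*2+1=3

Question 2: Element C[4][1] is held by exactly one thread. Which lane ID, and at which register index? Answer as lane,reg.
r=4→G=4,rhi=0  c=1→T=0,p=1
L=4*4+0=16  i=0*2+1=1

16,1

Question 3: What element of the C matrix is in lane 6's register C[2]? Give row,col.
9,4

6: gr=1,th=2
[2] (1+8,2*2+0) = (9,4)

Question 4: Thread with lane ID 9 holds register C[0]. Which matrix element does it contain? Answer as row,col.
2,2

9: G=2,T=1
[0] (2+0,1*2+0) = (2,2)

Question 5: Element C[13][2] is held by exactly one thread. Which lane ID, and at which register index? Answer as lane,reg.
21,2

r=13→G=5,rhi=1  c=2→T=1,p=0
L=5*4+1=21  i=1*2+0=2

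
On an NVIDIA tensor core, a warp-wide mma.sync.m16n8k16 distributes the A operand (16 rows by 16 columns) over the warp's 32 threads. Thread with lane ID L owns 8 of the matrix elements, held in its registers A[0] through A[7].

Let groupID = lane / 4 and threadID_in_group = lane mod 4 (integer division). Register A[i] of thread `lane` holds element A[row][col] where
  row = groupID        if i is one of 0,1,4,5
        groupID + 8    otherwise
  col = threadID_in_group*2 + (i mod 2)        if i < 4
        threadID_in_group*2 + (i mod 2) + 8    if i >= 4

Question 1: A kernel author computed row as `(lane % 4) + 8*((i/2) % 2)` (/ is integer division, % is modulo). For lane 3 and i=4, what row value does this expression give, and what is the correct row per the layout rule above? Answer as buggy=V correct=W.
buggy=3 correct=0

`(lane % 4) + 8*((i/2) % 2)`[3,4]=>3
L=3=>grp=3>>2=0, tig=3&3=3
[4]=>row 0+0=0  col 3·2+0+8=14
row: 3 vs 0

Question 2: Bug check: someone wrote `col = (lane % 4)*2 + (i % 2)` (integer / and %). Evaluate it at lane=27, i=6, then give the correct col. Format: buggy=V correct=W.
buggy=6 correct=14

`(lane % 4)*2 + (i % 2)`[27,6]->6
27: g=6,t=3
[6] (6+8,3*2+0+8) = (14,14)
col: 6 vs 14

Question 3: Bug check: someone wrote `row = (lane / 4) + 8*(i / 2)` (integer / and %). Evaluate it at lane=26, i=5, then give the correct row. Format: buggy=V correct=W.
`(lane / 4) + 8*(i / 2)`[26,5]->22
lane 26: g=6 (26/4), t=2 (26%4)
i=5: r=6+0=6, c=2*2+1+8=13
row: 22 vs 6

buggy=22 correct=6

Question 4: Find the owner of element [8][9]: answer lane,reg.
0,7

r=8→G=0,rhi=1  c=9→chi=1,T=0,p=1
L=0*4+0=0  i=1*4+1*2+1=7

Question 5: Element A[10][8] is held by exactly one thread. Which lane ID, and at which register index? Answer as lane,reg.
r=10->g=2,rb=1  c=8->cb=1,t=0,b0=0
L=2*4+0=8  i=1*4+1*2+0=6

8,6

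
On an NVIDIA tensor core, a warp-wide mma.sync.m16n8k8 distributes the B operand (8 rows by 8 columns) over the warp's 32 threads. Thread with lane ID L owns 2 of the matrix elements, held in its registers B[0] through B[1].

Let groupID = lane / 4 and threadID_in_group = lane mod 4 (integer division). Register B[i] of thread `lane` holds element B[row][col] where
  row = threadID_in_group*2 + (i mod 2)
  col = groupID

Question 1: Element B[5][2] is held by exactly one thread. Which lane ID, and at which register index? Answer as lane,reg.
10,1

c=2->g=2  r=5->t=2,b0=1
L=2*4+2=10  i=1=1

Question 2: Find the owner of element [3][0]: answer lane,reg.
1,1

c: 0->gid=0  r: 3->tid=1,i&1=1
L=0*4+1=1  i=1=1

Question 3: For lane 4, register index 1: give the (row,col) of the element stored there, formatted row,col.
1,1

4: g=1,t=0
[1] (0*2+1,1) = (1,1)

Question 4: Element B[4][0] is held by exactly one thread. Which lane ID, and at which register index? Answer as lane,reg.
2,0

c=0⇒gr=0  r=4⇒th=2,odd=0
L=0*4+2=2  i=0=0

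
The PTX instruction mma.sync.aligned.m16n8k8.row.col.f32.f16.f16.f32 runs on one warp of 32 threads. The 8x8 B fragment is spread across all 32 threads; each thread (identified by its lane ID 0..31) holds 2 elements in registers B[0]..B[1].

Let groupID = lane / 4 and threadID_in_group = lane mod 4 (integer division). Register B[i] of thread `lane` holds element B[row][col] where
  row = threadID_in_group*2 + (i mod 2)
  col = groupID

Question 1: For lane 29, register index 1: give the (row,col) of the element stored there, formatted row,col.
3,7

L=29->gid=29>>2=7, tid=29&3=1
[1]->row 1·2+1=3  col gid=7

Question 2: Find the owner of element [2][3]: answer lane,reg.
13,0

c=3⇒gr=3  r=2⇒th=1,odd=0
L=3*4+1=13  i=0=0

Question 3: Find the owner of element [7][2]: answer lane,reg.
c=2→G=2  r=7→T=3,p=1
L=2*4+3=11  i=1=1

11,1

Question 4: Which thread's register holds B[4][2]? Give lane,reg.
c=2⇒gr=2  r=4⇒th=2,odd=0
L=2*4+2=10  i=0=0

10,0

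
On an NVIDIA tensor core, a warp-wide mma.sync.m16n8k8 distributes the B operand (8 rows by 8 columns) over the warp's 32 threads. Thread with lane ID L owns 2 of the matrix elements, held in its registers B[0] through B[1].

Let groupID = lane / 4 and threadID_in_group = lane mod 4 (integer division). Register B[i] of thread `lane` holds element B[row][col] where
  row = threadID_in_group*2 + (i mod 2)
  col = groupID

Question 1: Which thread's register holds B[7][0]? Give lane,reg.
c: 0->gid=0  r: 7->tid=3,i&1=1
L=0*4+3=3  i=1=1

3,1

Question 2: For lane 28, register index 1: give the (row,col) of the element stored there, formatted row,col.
lane 28⇒28/4=7, 28 mod 4=0
i=1  r:2·0+1⇒1  c:7

1,7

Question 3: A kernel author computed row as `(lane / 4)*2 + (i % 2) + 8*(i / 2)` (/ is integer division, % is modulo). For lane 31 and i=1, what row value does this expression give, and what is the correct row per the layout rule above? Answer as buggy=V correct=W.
`(lane / 4)*2 + (i % 2) + 8*(i / 2)`[31,1]->15
31: g=7,t=3
[1] (3*2+1,7) = (7,7)
row: 15 vs 7

buggy=15 correct=7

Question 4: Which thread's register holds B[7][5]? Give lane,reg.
23,1

c=5→G=5  r=7→T=3,p=1
L=5*4+3=23  i=1=1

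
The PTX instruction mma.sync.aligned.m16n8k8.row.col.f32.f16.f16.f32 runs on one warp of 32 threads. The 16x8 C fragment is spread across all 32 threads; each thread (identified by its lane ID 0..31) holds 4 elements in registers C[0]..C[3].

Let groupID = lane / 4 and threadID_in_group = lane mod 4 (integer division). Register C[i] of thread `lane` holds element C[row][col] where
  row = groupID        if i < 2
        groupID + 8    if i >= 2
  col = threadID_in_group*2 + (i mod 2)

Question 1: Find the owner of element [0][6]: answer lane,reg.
r:0=>grp=0,rB=0  c:6=>tig=3,lo=0
L=0*4+3=3  i=0*2+0=0

3,0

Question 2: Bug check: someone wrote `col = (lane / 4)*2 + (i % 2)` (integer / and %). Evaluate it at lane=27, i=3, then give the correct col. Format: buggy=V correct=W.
`(lane / 4)*2 + (i % 2)`[27,3]->13
27: gid=6,tid=3
[3] (6+8,3*2+1) = (14,7)
col: 13 vs 7

buggy=13 correct=7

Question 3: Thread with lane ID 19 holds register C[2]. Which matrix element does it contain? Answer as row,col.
12,6

19: gr=4,th=3
[2] (4+8,3*2+0) = (12,6)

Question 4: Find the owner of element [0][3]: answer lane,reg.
r=0→G=0,rhi=0  c=3→T=1,p=1
L=0*4+1=1  i=0*2+1=1

1,1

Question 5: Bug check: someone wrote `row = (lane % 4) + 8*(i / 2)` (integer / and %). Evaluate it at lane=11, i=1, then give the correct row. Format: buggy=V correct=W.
buggy=3 correct=2

`(lane % 4) + 8*(i / 2)`[11,1]⇒3
lane 11: gr=2 (11/4), th=3 (11%4)
i=1: r=2+0=2, c=3*2+1=7
row: 3 vs 2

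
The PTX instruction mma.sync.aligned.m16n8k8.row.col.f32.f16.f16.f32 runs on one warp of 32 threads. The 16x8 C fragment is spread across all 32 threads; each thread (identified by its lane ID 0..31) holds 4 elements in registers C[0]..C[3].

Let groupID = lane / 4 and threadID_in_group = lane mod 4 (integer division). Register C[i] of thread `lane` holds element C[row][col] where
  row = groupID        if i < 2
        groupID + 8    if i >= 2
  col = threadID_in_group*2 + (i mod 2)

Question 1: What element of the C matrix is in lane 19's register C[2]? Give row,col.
19: G=4,T=3
[2] (4+8,3*2+0) = (12,6)

12,6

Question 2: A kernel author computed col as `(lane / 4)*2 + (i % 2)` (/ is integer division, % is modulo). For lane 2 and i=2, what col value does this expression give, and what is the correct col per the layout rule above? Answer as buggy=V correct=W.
`(lane / 4)*2 + (i % 2)`[2,2]=>0
lane 2=>2/4=0, 2 mod 4=2
i=2  r:0+8=>8  c:2·2+0=>4
col: 0 vs 4

buggy=0 correct=4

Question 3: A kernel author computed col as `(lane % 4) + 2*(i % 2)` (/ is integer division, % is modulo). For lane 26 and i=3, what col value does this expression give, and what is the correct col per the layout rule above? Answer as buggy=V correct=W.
`(lane % 4) + 2*(i % 2)`[26,3]=>4
26: grp=6,tig=2
[3] (6+8,2*2+1) = (14,5)
col: 4 vs 5

buggy=4 correct=5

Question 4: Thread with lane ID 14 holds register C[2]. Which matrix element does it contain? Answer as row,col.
11,4

lane 14: g=3 (14/4), t=2 (14%4)
i=2: r=3+8=11, c=2*2+0=4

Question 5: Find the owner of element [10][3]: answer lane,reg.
r: 10->gid=2,r8=1  c: 3->tid=1,i&1=1
L=2*4+1=9  i=1*2+1=3

9,3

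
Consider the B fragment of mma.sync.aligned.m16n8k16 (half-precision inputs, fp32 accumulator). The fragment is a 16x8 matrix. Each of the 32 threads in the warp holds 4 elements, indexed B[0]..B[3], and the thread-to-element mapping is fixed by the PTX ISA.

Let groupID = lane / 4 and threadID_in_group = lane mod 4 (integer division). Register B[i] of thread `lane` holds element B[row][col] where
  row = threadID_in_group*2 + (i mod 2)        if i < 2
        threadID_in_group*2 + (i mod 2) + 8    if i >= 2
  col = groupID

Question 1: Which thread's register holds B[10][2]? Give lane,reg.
c:2=>grp=2  r:10=>rB=1,tig=1,lo=0
L=2*4+1=9  i=1*2+0=2

9,2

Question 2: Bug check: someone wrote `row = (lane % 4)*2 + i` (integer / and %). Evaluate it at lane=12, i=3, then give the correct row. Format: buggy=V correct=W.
`(lane % 4)*2 + i`[12,3]⇒3
lane 12: gr=3 (12/4), th=0 (12%4)
i=3: r=0*2+1+8=9, c=gr=3
row: 3 vs 9

buggy=3 correct=9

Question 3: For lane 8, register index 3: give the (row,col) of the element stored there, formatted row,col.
9,2

lane 8→8/4=2, 8 mod 4=0
i=3  r:2·0+1+8→9  c:2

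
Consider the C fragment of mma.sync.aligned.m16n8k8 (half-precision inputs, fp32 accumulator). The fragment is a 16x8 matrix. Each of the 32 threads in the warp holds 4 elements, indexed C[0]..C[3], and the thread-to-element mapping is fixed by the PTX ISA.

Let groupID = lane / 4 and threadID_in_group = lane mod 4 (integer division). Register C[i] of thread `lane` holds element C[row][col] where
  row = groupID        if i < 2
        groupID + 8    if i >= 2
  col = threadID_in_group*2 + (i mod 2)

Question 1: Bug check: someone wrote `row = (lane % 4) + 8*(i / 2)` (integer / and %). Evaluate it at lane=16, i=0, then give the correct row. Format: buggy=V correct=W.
`(lane % 4) + 8*(i / 2)`[16,0]→0
16: G=4,T=0
[0] (4+0,0*2+0) = (4,0)
row: 0 vs 4

buggy=0 correct=4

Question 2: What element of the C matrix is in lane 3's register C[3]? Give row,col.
3: gr=0,th=3
[3] (0+8,3*2+1) = (8,7)

8,7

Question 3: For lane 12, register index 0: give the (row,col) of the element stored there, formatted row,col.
3,0

12: grp=3,tig=0
[0] (3+0,0*2+0) = (3,0)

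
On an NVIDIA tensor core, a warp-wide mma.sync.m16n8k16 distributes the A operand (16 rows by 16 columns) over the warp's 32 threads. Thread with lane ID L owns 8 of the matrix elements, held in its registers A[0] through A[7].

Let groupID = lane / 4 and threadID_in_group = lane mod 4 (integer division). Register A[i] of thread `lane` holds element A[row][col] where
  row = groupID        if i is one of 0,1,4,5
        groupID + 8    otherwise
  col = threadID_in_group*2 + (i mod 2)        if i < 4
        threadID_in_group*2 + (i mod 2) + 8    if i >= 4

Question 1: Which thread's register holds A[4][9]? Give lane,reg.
16,5

r: 4->gid=4,r8=0  c: 9->c8=1,tid=0,i&1=1
L=4*4+0=16  i=1*4+0*2+1=5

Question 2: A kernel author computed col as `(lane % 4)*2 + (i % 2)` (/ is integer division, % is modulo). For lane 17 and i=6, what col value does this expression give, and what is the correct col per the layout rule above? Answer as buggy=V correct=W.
`(lane % 4)*2 + (i % 2)`[17,6]->2
17: g=4,t=1
[6] (4+8,1*2+0+8) = (12,10)
col: 2 vs 10

buggy=2 correct=10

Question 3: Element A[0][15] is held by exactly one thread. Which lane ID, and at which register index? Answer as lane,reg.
r: 0->gid=0,r8=0  c: 15->c8=1,tid=3,i&1=1
L=0*4+3=3  i=1*4+0*2+1=5

3,5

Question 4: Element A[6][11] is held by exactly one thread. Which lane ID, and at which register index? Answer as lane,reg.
25,5

r=6⇒gr=6,Rb=0  c=11⇒Cb=1,th=1,odd=1
L=6*4+1=25  i=1*4+0*2+1=5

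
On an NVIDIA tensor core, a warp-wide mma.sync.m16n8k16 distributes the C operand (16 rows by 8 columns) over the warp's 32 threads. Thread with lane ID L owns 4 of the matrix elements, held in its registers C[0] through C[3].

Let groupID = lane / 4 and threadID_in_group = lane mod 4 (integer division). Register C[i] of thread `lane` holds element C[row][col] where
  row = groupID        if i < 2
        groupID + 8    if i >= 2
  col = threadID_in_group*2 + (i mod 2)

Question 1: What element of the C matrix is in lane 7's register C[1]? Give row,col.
7: grp=1,tig=3
[1] (1+0,3*2+1) = (1,7)

1,7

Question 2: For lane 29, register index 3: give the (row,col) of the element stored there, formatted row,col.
15,3

lane 29: G=7 (29/4), T=1 (29%4)
i=3: r=7+8=15, c=1*2+1=3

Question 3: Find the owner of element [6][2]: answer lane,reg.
25,0

r=6⇒gr=6,Rb=0  c=2⇒th=1,odd=0
L=6*4+1=25  i=0*2+0=0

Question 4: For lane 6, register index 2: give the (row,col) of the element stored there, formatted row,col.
6: gr=1,th=2
[2] (1+8,2*2+0) = (9,4)

9,4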